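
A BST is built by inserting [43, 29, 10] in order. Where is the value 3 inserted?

Starting tree (level order): [43, 29, None, 10]
Insertion path: 43 -> 29 -> 10
Result: insert 3 as left child of 10
Final tree (level order): [43, 29, None, 10, None, 3]


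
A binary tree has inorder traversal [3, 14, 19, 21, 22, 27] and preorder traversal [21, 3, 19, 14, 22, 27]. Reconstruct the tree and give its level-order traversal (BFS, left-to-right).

Inorder:  [3, 14, 19, 21, 22, 27]
Preorder: [21, 3, 19, 14, 22, 27]
Algorithm: preorder visits root first, so consume preorder in order;
for each root, split the current inorder slice at that value into
left-subtree inorder and right-subtree inorder, then recurse.
Recursive splits:
  root=21; inorder splits into left=[3, 14, 19], right=[22, 27]
  root=3; inorder splits into left=[], right=[14, 19]
  root=19; inorder splits into left=[14], right=[]
  root=14; inorder splits into left=[], right=[]
  root=22; inorder splits into left=[], right=[27]
  root=27; inorder splits into left=[], right=[]
Reconstructed level-order: [21, 3, 22, 19, 27, 14]


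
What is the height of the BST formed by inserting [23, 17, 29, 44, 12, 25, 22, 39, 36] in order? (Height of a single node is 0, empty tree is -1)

Insertion order: [23, 17, 29, 44, 12, 25, 22, 39, 36]
Tree (level-order array): [23, 17, 29, 12, 22, 25, 44, None, None, None, None, None, None, 39, None, 36]
Compute height bottom-up (empty subtree = -1):
  height(12) = 1 + max(-1, -1) = 0
  height(22) = 1 + max(-1, -1) = 0
  height(17) = 1 + max(0, 0) = 1
  height(25) = 1 + max(-1, -1) = 0
  height(36) = 1 + max(-1, -1) = 0
  height(39) = 1 + max(0, -1) = 1
  height(44) = 1 + max(1, -1) = 2
  height(29) = 1 + max(0, 2) = 3
  height(23) = 1 + max(1, 3) = 4
Height = 4


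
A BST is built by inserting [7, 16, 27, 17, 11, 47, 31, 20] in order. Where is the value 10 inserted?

Starting tree (level order): [7, None, 16, 11, 27, None, None, 17, 47, None, 20, 31]
Insertion path: 7 -> 16 -> 11
Result: insert 10 as left child of 11
Final tree (level order): [7, None, 16, 11, 27, 10, None, 17, 47, None, None, None, 20, 31]


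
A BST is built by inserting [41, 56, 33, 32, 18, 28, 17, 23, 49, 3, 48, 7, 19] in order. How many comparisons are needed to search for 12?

Search path for 12: 41 -> 33 -> 32 -> 18 -> 17 -> 3 -> 7
Found: False
Comparisons: 7


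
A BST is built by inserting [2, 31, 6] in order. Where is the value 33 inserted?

Starting tree (level order): [2, None, 31, 6]
Insertion path: 2 -> 31
Result: insert 33 as right child of 31
Final tree (level order): [2, None, 31, 6, 33]


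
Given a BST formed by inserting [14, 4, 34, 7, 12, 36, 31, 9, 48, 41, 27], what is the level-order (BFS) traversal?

Tree insertion order: [14, 4, 34, 7, 12, 36, 31, 9, 48, 41, 27]
Tree (level-order array): [14, 4, 34, None, 7, 31, 36, None, 12, 27, None, None, 48, 9, None, None, None, 41]
BFS from the root, enqueuing left then right child of each popped node:
  queue [14] -> pop 14, enqueue [4, 34], visited so far: [14]
  queue [4, 34] -> pop 4, enqueue [7], visited so far: [14, 4]
  queue [34, 7] -> pop 34, enqueue [31, 36], visited so far: [14, 4, 34]
  queue [7, 31, 36] -> pop 7, enqueue [12], visited so far: [14, 4, 34, 7]
  queue [31, 36, 12] -> pop 31, enqueue [27], visited so far: [14, 4, 34, 7, 31]
  queue [36, 12, 27] -> pop 36, enqueue [48], visited so far: [14, 4, 34, 7, 31, 36]
  queue [12, 27, 48] -> pop 12, enqueue [9], visited so far: [14, 4, 34, 7, 31, 36, 12]
  queue [27, 48, 9] -> pop 27, enqueue [none], visited so far: [14, 4, 34, 7, 31, 36, 12, 27]
  queue [48, 9] -> pop 48, enqueue [41], visited so far: [14, 4, 34, 7, 31, 36, 12, 27, 48]
  queue [9, 41] -> pop 9, enqueue [none], visited so far: [14, 4, 34, 7, 31, 36, 12, 27, 48, 9]
  queue [41] -> pop 41, enqueue [none], visited so far: [14, 4, 34, 7, 31, 36, 12, 27, 48, 9, 41]
Result: [14, 4, 34, 7, 31, 36, 12, 27, 48, 9, 41]


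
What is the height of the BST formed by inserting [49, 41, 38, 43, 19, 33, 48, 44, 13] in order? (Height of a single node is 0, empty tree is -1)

Insertion order: [49, 41, 38, 43, 19, 33, 48, 44, 13]
Tree (level-order array): [49, 41, None, 38, 43, 19, None, None, 48, 13, 33, 44]
Compute height bottom-up (empty subtree = -1):
  height(13) = 1 + max(-1, -1) = 0
  height(33) = 1 + max(-1, -1) = 0
  height(19) = 1 + max(0, 0) = 1
  height(38) = 1 + max(1, -1) = 2
  height(44) = 1 + max(-1, -1) = 0
  height(48) = 1 + max(0, -1) = 1
  height(43) = 1 + max(-1, 1) = 2
  height(41) = 1 + max(2, 2) = 3
  height(49) = 1 + max(3, -1) = 4
Height = 4


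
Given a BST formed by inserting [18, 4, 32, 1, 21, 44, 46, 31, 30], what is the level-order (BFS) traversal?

Tree insertion order: [18, 4, 32, 1, 21, 44, 46, 31, 30]
Tree (level-order array): [18, 4, 32, 1, None, 21, 44, None, None, None, 31, None, 46, 30]
BFS from the root, enqueuing left then right child of each popped node:
  queue [18] -> pop 18, enqueue [4, 32], visited so far: [18]
  queue [4, 32] -> pop 4, enqueue [1], visited so far: [18, 4]
  queue [32, 1] -> pop 32, enqueue [21, 44], visited so far: [18, 4, 32]
  queue [1, 21, 44] -> pop 1, enqueue [none], visited so far: [18, 4, 32, 1]
  queue [21, 44] -> pop 21, enqueue [31], visited so far: [18, 4, 32, 1, 21]
  queue [44, 31] -> pop 44, enqueue [46], visited so far: [18, 4, 32, 1, 21, 44]
  queue [31, 46] -> pop 31, enqueue [30], visited so far: [18, 4, 32, 1, 21, 44, 31]
  queue [46, 30] -> pop 46, enqueue [none], visited so far: [18, 4, 32, 1, 21, 44, 31, 46]
  queue [30] -> pop 30, enqueue [none], visited so far: [18, 4, 32, 1, 21, 44, 31, 46, 30]
Result: [18, 4, 32, 1, 21, 44, 31, 46, 30]


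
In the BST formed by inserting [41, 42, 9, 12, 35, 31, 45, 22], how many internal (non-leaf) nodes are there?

Tree built from: [41, 42, 9, 12, 35, 31, 45, 22]
Tree (level-order array): [41, 9, 42, None, 12, None, 45, None, 35, None, None, 31, None, 22]
Rule: An internal node has at least one child.
Per-node child counts:
  node 41: 2 child(ren)
  node 9: 1 child(ren)
  node 12: 1 child(ren)
  node 35: 1 child(ren)
  node 31: 1 child(ren)
  node 22: 0 child(ren)
  node 42: 1 child(ren)
  node 45: 0 child(ren)
Matching nodes: [41, 9, 12, 35, 31, 42]
Count of internal (non-leaf) nodes: 6


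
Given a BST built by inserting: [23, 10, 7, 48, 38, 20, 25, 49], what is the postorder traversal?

Tree insertion order: [23, 10, 7, 48, 38, 20, 25, 49]
Tree (level-order array): [23, 10, 48, 7, 20, 38, 49, None, None, None, None, 25]
Postorder traversal: [7, 20, 10, 25, 38, 49, 48, 23]


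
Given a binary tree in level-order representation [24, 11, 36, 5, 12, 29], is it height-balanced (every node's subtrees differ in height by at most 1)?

Tree (level-order array): [24, 11, 36, 5, 12, 29]
Definition: a tree is height-balanced if, at every node, |h(left) - h(right)| <= 1 (empty subtree has height -1).
Bottom-up per-node check:
  node 5: h_left=-1, h_right=-1, diff=0 [OK], height=0
  node 12: h_left=-1, h_right=-1, diff=0 [OK], height=0
  node 11: h_left=0, h_right=0, diff=0 [OK], height=1
  node 29: h_left=-1, h_right=-1, diff=0 [OK], height=0
  node 36: h_left=0, h_right=-1, diff=1 [OK], height=1
  node 24: h_left=1, h_right=1, diff=0 [OK], height=2
All nodes satisfy the balance condition.
Result: Balanced


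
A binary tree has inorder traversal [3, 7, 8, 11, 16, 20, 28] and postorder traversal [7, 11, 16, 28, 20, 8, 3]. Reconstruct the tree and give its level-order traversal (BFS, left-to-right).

Inorder:   [3, 7, 8, 11, 16, 20, 28]
Postorder: [7, 11, 16, 28, 20, 8, 3]
Algorithm: postorder visits root last, so walk postorder right-to-left;
each value is the root of the current inorder slice — split it at that
value, recurse on the right subtree first, then the left.
Recursive splits:
  root=3; inorder splits into left=[], right=[7, 8, 11, 16, 20, 28]
  root=8; inorder splits into left=[7], right=[11, 16, 20, 28]
  root=20; inorder splits into left=[11, 16], right=[28]
  root=28; inorder splits into left=[], right=[]
  root=16; inorder splits into left=[11], right=[]
  root=11; inorder splits into left=[], right=[]
  root=7; inorder splits into left=[], right=[]
Reconstructed level-order: [3, 8, 7, 20, 16, 28, 11]


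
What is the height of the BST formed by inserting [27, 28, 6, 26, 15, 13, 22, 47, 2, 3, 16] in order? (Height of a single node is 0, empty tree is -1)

Insertion order: [27, 28, 6, 26, 15, 13, 22, 47, 2, 3, 16]
Tree (level-order array): [27, 6, 28, 2, 26, None, 47, None, 3, 15, None, None, None, None, None, 13, 22, None, None, 16]
Compute height bottom-up (empty subtree = -1):
  height(3) = 1 + max(-1, -1) = 0
  height(2) = 1 + max(-1, 0) = 1
  height(13) = 1 + max(-1, -1) = 0
  height(16) = 1 + max(-1, -1) = 0
  height(22) = 1 + max(0, -1) = 1
  height(15) = 1 + max(0, 1) = 2
  height(26) = 1 + max(2, -1) = 3
  height(6) = 1 + max(1, 3) = 4
  height(47) = 1 + max(-1, -1) = 0
  height(28) = 1 + max(-1, 0) = 1
  height(27) = 1 + max(4, 1) = 5
Height = 5


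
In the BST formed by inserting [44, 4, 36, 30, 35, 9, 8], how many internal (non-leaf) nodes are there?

Tree built from: [44, 4, 36, 30, 35, 9, 8]
Tree (level-order array): [44, 4, None, None, 36, 30, None, 9, 35, 8]
Rule: An internal node has at least one child.
Per-node child counts:
  node 44: 1 child(ren)
  node 4: 1 child(ren)
  node 36: 1 child(ren)
  node 30: 2 child(ren)
  node 9: 1 child(ren)
  node 8: 0 child(ren)
  node 35: 0 child(ren)
Matching nodes: [44, 4, 36, 30, 9]
Count of internal (non-leaf) nodes: 5


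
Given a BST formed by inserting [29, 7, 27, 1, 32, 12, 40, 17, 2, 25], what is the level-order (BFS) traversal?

Tree insertion order: [29, 7, 27, 1, 32, 12, 40, 17, 2, 25]
Tree (level-order array): [29, 7, 32, 1, 27, None, 40, None, 2, 12, None, None, None, None, None, None, 17, None, 25]
BFS from the root, enqueuing left then right child of each popped node:
  queue [29] -> pop 29, enqueue [7, 32], visited so far: [29]
  queue [7, 32] -> pop 7, enqueue [1, 27], visited so far: [29, 7]
  queue [32, 1, 27] -> pop 32, enqueue [40], visited so far: [29, 7, 32]
  queue [1, 27, 40] -> pop 1, enqueue [2], visited so far: [29, 7, 32, 1]
  queue [27, 40, 2] -> pop 27, enqueue [12], visited so far: [29, 7, 32, 1, 27]
  queue [40, 2, 12] -> pop 40, enqueue [none], visited so far: [29, 7, 32, 1, 27, 40]
  queue [2, 12] -> pop 2, enqueue [none], visited so far: [29, 7, 32, 1, 27, 40, 2]
  queue [12] -> pop 12, enqueue [17], visited so far: [29, 7, 32, 1, 27, 40, 2, 12]
  queue [17] -> pop 17, enqueue [25], visited so far: [29, 7, 32, 1, 27, 40, 2, 12, 17]
  queue [25] -> pop 25, enqueue [none], visited so far: [29, 7, 32, 1, 27, 40, 2, 12, 17, 25]
Result: [29, 7, 32, 1, 27, 40, 2, 12, 17, 25]


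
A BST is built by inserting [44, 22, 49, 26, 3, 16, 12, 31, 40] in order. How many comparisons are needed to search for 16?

Search path for 16: 44 -> 22 -> 3 -> 16
Found: True
Comparisons: 4


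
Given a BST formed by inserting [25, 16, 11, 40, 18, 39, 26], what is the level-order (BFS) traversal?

Tree insertion order: [25, 16, 11, 40, 18, 39, 26]
Tree (level-order array): [25, 16, 40, 11, 18, 39, None, None, None, None, None, 26]
BFS from the root, enqueuing left then right child of each popped node:
  queue [25] -> pop 25, enqueue [16, 40], visited so far: [25]
  queue [16, 40] -> pop 16, enqueue [11, 18], visited so far: [25, 16]
  queue [40, 11, 18] -> pop 40, enqueue [39], visited so far: [25, 16, 40]
  queue [11, 18, 39] -> pop 11, enqueue [none], visited so far: [25, 16, 40, 11]
  queue [18, 39] -> pop 18, enqueue [none], visited so far: [25, 16, 40, 11, 18]
  queue [39] -> pop 39, enqueue [26], visited so far: [25, 16, 40, 11, 18, 39]
  queue [26] -> pop 26, enqueue [none], visited so far: [25, 16, 40, 11, 18, 39, 26]
Result: [25, 16, 40, 11, 18, 39, 26]


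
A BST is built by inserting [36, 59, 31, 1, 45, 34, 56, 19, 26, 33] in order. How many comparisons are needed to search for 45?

Search path for 45: 36 -> 59 -> 45
Found: True
Comparisons: 3


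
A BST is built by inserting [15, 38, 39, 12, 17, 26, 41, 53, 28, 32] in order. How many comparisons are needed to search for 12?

Search path for 12: 15 -> 12
Found: True
Comparisons: 2


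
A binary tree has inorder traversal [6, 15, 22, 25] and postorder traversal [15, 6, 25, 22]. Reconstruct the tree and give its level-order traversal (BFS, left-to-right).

Inorder:   [6, 15, 22, 25]
Postorder: [15, 6, 25, 22]
Algorithm: postorder visits root last, so walk postorder right-to-left;
each value is the root of the current inorder slice — split it at that
value, recurse on the right subtree first, then the left.
Recursive splits:
  root=22; inorder splits into left=[6, 15], right=[25]
  root=25; inorder splits into left=[], right=[]
  root=6; inorder splits into left=[], right=[15]
  root=15; inorder splits into left=[], right=[]
Reconstructed level-order: [22, 6, 25, 15]


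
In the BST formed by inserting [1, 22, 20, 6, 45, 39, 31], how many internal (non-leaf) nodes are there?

Tree built from: [1, 22, 20, 6, 45, 39, 31]
Tree (level-order array): [1, None, 22, 20, 45, 6, None, 39, None, None, None, 31]
Rule: An internal node has at least one child.
Per-node child counts:
  node 1: 1 child(ren)
  node 22: 2 child(ren)
  node 20: 1 child(ren)
  node 6: 0 child(ren)
  node 45: 1 child(ren)
  node 39: 1 child(ren)
  node 31: 0 child(ren)
Matching nodes: [1, 22, 20, 45, 39]
Count of internal (non-leaf) nodes: 5


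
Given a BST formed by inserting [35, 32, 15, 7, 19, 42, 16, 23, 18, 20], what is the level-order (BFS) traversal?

Tree insertion order: [35, 32, 15, 7, 19, 42, 16, 23, 18, 20]
Tree (level-order array): [35, 32, 42, 15, None, None, None, 7, 19, None, None, 16, 23, None, 18, 20]
BFS from the root, enqueuing left then right child of each popped node:
  queue [35] -> pop 35, enqueue [32, 42], visited so far: [35]
  queue [32, 42] -> pop 32, enqueue [15], visited so far: [35, 32]
  queue [42, 15] -> pop 42, enqueue [none], visited so far: [35, 32, 42]
  queue [15] -> pop 15, enqueue [7, 19], visited so far: [35, 32, 42, 15]
  queue [7, 19] -> pop 7, enqueue [none], visited so far: [35, 32, 42, 15, 7]
  queue [19] -> pop 19, enqueue [16, 23], visited so far: [35, 32, 42, 15, 7, 19]
  queue [16, 23] -> pop 16, enqueue [18], visited so far: [35, 32, 42, 15, 7, 19, 16]
  queue [23, 18] -> pop 23, enqueue [20], visited so far: [35, 32, 42, 15, 7, 19, 16, 23]
  queue [18, 20] -> pop 18, enqueue [none], visited so far: [35, 32, 42, 15, 7, 19, 16, 23, 18]
  queue [20] -> pop 20, enqueue [none], visited so far: [35, 32, 42, 15, 7, 19, 16, 23, 18, 20]
Result: [35, 32, 42, 15, 7, 19, 16, 23, 18, 20]


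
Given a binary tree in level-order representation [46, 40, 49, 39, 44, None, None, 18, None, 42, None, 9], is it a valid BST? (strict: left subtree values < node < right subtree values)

Level-order array: [46, 40, 49, 39, 44, None, None, 18, None, 42, None, 9]
Validate using subtree bounds (lo, hi): at each node, require lo < value < hi,
then recurse left with hi=value and right with lo=value.
Preorder trace (stopping at first violation):
  at node 46 with bounds (-inf, +inf): OK
  at node 40 with bounds (-inf, 46): OK
  at node 39 with bounds (-inf, 40): OK
  at node 18 with bounds (-inf, 39): OK
  at node 9 with bounds (-inf, 18): OK
  at node 44 with bounds (40, 46): OK
  at node 42 with bounds (40, 44): OK
  at node 49 with bounds (46, +inf): OK
No violation found at any node.
Result: Valid BST


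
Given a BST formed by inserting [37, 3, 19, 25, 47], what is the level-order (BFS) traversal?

Tree insertion order: [37, 3, 19, 25, 47]
Tree (level-order array): [37, 3, 47, None, 19, None, None, None, 25]
BFS from the root, enqueuing left then right child of each popped node:
  queue [37] -> pop 37, enqueue [3, 47], visited so far: [37]
  queue [3, 47] -> pop 3, enqueue [19], visited so far: [37, 3]
  queue [47, 19] -> pop 47, enqueue [none], visited so far: [37, 3, 47]
  queue [19] -> pop 19, enqueue [25], visited so far: [37, 3, 47, 19]
  queue [25] -> pop 25, enqueue [none], visited so far: [37, 3, 47, 19, 25]
Result: [37, 3, 47, 19, 25]


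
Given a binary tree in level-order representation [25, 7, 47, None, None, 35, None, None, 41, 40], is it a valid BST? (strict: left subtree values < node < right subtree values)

Level-order array: [25, 7, 47, None, None, 35, None, None, 41, 40]
Validate using subtree bounds (lo, hi): at each node, require lo < value < hi,
then recurse left with hi=value and right with lo=value.
Preorder trace (stopping at first violation):
  at node 25 with bounds (-inf, +inf): OK
  at node 7 with bounds (-inf, 25): OK
  at node 47 with bounds (25, +inf): OK
  at node 35 with bounds (25, 47): OK
  at node 41 with bounds (35, 47): OK
  at node 40 with bounds (35, 41): OK
No violation found at any node.
Result: Valid BST


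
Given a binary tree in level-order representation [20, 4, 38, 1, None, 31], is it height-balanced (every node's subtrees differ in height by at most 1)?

Tree (level-order array): [20, 4, 38, 1, None, 31]
Definition: a tree is height-balanced if, at every node, |h(left) - h(right)| <= 1 (empty subtree has height -1).
Bottom-up per-node check:
  node 1: h_left=-1, h_right=-1, diff=0 [OK], height=0
  node 4: h_left=0, h_right=-1, diff=1 [OK], height=1
  node 31: h_left=-1, h_right=-1, diff=0 [OK], height=0
  node 38: h_left=0, h_right=-1, diff=1 [OK], height=1
  node 20: h_left=1, h_right=1, diff=0 [OK], height=2
All nodes satisfy the balance condition.
Result: Balanced


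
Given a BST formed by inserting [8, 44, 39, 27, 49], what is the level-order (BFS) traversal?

Tree insertion order: [8, 44, 39, 27, 49]
Tree (level-order array): [8, None, 44, 39, 49, 27]
BFS from the root, enqueuing left then right child of each popped node:
  queue [8] -> pop 8, enqueue [44], visited so far: [8]
  queue [44] -> pop 44, enqueue [39, 49], visited so far: [8, 44]
  queue [39, 49] -> pop 39, enqueue [27], visited so far: [8, 44, 39]
  queue [49, 27] -> pop 49, enqueue [none], visited so far: [8, 44, 39, 49]
  queue [27] -> pop 27, enqueue [none], visited so far: [8, 44, 39, 49, 27]
Result: [8, 44, 39, 49, 27]


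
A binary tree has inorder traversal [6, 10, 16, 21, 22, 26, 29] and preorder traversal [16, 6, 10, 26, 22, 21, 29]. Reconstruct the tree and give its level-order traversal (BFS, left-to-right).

Inorder:  [6, 10, 16, 21, 22, 26, 29]
Preorder: [16, 6, 10, 26, 22, 21, 29]
Algorithm: preorder visits root first, so consume preorder in order;
for each root, split the current inorder slice at that value into
left-subtree inorder and right-subtree inorder, then recurse.
Recursive splits:
  root=16; inorder splits into left=[6, 10], right=[21, 22, 26, 29]
  root=6; inorder splits into left=[], right=[10]
  root=10; inorder splits into left=[], right=[]
  root=26; inorder splits into left=[21, 22], right=[29]
  root=22; inorder splits into left=[21], right=[]
  root=21; inorder splits into left=[], right=[]
  root=29; inorder splits into left=[], right=[]
Reconstructed level-order: [16, 6, 26, 10, 22, 29, 21]


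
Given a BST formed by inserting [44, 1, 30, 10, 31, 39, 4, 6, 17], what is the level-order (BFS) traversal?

Tree insertion order: [44, 1, 30, 10, 31, 39, 4, 6, 17]
Tree (level-order array): [44, 1, None, None, 30, 10, 31, 4, 17, None, 39, None, 6]
BFS from the root, enqueuing left then right child of each popped node:
  queue [44] -> pop 44, enqueue [1], visited so far: [44]
  queue [1] -> pop 1, enqueue [30], visited so far: [44, 1]
  queue [30] -> pop 30, enqueue [10, 31], visited so far: [44, 1, 30]
  queue [10, 31] -> pop 10, enqueue [4, 17], visited so far: [44, 1, 30, 10]
  queue [31, 4, 17] -> pop 31, enqueue [39], visited so far: [44, 1, 30, 10, 31]
  queue [4, 17, 39] -> pop 4, enqueue [6], visited so far: [44, 1, 30, 10, 31, 4]
  queue [17, 39, 6] -> pop 17, enqueue [none], visited so far: [44, 1, 30, 10, 31, 4, 17]
  queue [39, 6] -> pop 39, enqueue [none], visited so far: [44, 1, 30, 10, 31, 4, 17, 39]
  queue [6] -> pop 6, enqueue [none], visited so far: [44, 1, 30, 10, 31, 4, 17, 39, 6]
Result: [44, 1, 30, 10, 31, 4, 17, 39, 6]


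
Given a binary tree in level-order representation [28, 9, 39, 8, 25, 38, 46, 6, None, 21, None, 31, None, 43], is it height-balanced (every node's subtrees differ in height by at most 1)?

Tree (level-order array): [28, 9, 39, 8, 25, 38, 46, 6, None, 21, None, 31, None, 43]
Definition: a tree is height-balanced if, at every node, |h(left) - h(right)| <= 1 (empty subtree has height -1).
Bottom-up per-node check:
  node 6: h_left=-1, h_right=-1, diff=0 [OK], height=0
  node 8: h_left=0, h_right=-1, diff=1 [OK], height=1
  node 21: h_left=-1, h_right=-1, diff=0 [OK], height=0
  node 25: h_left=0, h_right=-1, diff=1 [OK], height=1
  node 9: h_left=1, h_right=1, diff=0 [OK], height=2
  node 31: h_left=-1, h_right=-1, diff=0 [OK], height=0
  node 38: h_left=0, h_right=-1, diff=1 [OK], height=1
  node 43: h_left=-1, h_right=-1, diff=0 [OK], height=0
  node 46: h_left=0, h_right=-1, diff=1 [OK], height=1
  node 39: h_left=1, h_right=1, diff=0 [OK], height=2
  node 28: h_left=2, h_right=2, diff=0 [OK], height=3
All nodes satisfy the balance condition.
Result: Balanced


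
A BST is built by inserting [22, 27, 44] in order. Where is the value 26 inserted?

Starting tree (level order): [22, None, 27, None, 44]
Insertion path: 22 -> 27
Result: insert 26 as left child of 27
Final tree (level order): [22, None, 27, 26, 44]


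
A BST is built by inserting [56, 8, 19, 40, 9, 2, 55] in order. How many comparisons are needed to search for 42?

Search path for 42: 56 -> 8 -> 19 -> 40 -> 55
Found: False
Comparisons: 5


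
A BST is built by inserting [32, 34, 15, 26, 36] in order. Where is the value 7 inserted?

Starting tree (level order): [32, 15, 34, None, 26, None, 36]
Insertion path: 32 -> 15
Result: insert 7 as left child of 15
Final tree (level order): [32, 15, 34, 7, 26, None, 36]


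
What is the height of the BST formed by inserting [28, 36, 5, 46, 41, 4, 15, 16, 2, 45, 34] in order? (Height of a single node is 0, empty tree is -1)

Insertion order: [28, 36, 5, 46, 41, 4, 15, 16, 2, 45, 34]
Tree (level-order array): [28, 5, 36, 4, 15, 34, 46, 2, None, None, 16, None, None, 41, None, None, None, None, None, None, 45]
Compute height bottom-up (empty subtree = -1):
  height(2) = 1 + max(-1, -1) = 0
  height(4) = 1 + max(0, -1) = 1
  height(16) = 1 + max(-1, -1) = 0
  height(15) = 1 + max(-1, 0) = 1
  height(5) = 1 + max(1, 1) = 2
  height(34) = 1 + max(-1, -1) = 0
  height(45) = 1 + max(-1, -1) = 0
  height(41) = 1 + max(-1, 0) = 1
  height(46) = 1 + max(1, -1) = 2
  height(36) = 1 + max(0, 2) = 3
  height(28) = 1 + max(2, 3) = 4
Height = 4


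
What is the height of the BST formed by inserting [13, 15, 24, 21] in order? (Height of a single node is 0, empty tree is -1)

Insertion order: [13, 15, 24, 21]
Tree (level-order array): [13, None, 15, None, 24, 21]
Compute height bottom-up (empty subtree = -1):
  height(21) = 1 + max(-1, -1) = 0
  height(24) = 1 + max(0, -1) = 1
  height(15) = 1 + max(-1, 1) = 2
  height(13) = 1 + max(-1, 2) = 3
Height = 3


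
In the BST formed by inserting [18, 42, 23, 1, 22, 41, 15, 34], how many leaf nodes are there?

Tree built from: [18, 42, 23, 1, 22, 41, 15, 34]
Tree (level-order array): [18, 1, 42, None, 15, 23, None, None, None, 22, 41, None, None, 34]
Rule: A leaf has 0 children.
Per-node child counts:
  node 18: 2 child(ren)
  node 1: 1 child(ren)
  node 15: 0 child(ren)
  node 42: 1 child(ren)
  node 23: 2 child(ren)
  node 22: 0 child(ren)
  node 41: 1 child(ren)
  node 34: 0 child(ren)
Matching nodes: [15, 22, 34]
Count of leaf nodes: 3


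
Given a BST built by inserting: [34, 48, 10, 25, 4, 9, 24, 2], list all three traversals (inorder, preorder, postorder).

Tree insertion order: [34, 48, 10, 25, 4, 9, 24, 2]
Tree (level-order array): [34, 10, 48, 4, 25, None, None, 2, 9, 24]
Inorder (L, root, R): [2, 4, 9, 10, 24, 25, 34, 48]
Preorder (root, L, R): [34, 10, 4, 2, 9, 25, 24, 48]
Postorder (L, R, root): [2, 9, 4, 24, 25, 10, 48, 34]


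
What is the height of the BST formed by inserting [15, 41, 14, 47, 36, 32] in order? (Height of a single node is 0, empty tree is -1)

Insertion order: [15, 41, 14, 47, 36, 32]
Tree (level-order array): [15, 14, 41, None, None, 36, 47, 32]
Compute height bottom-up (empty subtree = -1):
  height(14) = 1 + max(-1, -1) = 0
  height(32) = 1 + max(-1, -1) = 0
  height(36) = 1 + max(0, -1) = 1
  height(47) = 1 + max(-1, -1) = 0
  height(41) = 1 + max(1, 0) = 2
  height(15) = 1 + max(0, 2) = 3
Height = 3


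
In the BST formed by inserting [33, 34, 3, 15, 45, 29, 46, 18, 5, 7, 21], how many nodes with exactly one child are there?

Tree built from: [33, 34, 3, 15, 45, 29, 46, 18, 5, 7, 21]
Tree (level-order array): [33, 3, 34, None, 15, None, 45, 5, 29, None, 46, None, 7, 18, None, None, None, None, None, None, 21]
Rule: These are nodes with exactly 1 non-null child.
Per-node child counts:
  node 33: 2 child(ren)
  node 3: 1 child(ren)
  node 15: 2 child(ren)
  node 5: 1 child(ren)
  node 7: 0 child(ren)
  node 29: 1 child(ren)
  node 18: 1 child(ren)
  node 21: 0 child(ren)
  node 34: 1 child(ren)
  node 45: 1 child(ren)
  node 46: 0 child(ren)
Matching nodes: [3, 5, 29, 18, 34, 45]
Count of nodes with exactly one child: 6


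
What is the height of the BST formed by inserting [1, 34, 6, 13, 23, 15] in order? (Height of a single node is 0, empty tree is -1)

Insertion order: [1, 34, 6, 13, 23, 15]
Tree (level-order array): [1, None, 34, 6, None, None, 13, None, 23, 15]
Compute height bottom-up (empty subtree = -1):
  height(15) = 1 + max(-1, -1) = 0
  height(23) = 1 + max(0, -1) = 1
  height(13) = 1 + max(-1, 1) = 2
  height(6) = 1 + max(-1, 2) = 3
  height(34) = 1 + max(3, -1) = 4
  height(1) = 1 + max(-1, 4) = 5
Height = 5


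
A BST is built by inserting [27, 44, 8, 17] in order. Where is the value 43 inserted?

Starting tree (level order): [27, 8, 44, None, 17]
Insertion path: 27 -> 44
Result: insert 43 as left child of 44
Final tree (level order): [27, 8, 44, None, 17, 43]


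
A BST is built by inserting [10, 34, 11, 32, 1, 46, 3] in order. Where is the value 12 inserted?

Starting tree (level order): [10, 1, 34, None, 3, 11, 46, None, None, None, 32]
Insertion path: 10 -> 34 -> 11 -> 32
Result: insert 12 as left child of 32
Final tree (level order): [10, 1, 34, None, 3, 11, 46, None, None, None, 32, None, None, 12]


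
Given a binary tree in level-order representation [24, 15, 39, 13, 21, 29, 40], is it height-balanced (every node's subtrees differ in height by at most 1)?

Tree (level-order array): [24, 15, 39, 13, 21, 29, 40]
Definition: a tree is height-balanced if, at every node, |h(left) - h(right)| <= 1 (empty subtree has height -1).
Bottom-up per-node check:
  node 13: h_left=-1, h_right=-1, diff=0 [OK], height=0
  node 21: h_left=-1, h_right=-1, diff=0 [OK], height=0
  node 15: h_left=0, h_right=0, diff=0 [OK], height=1
  node 29: h_left=-1, h_right=-1, diff=0 [OK], height=0
  node 40: h_left=-1, h_right=-1, diff=0 [OK], height=0
  node 39: h_left=0, h_right=0, diff=0 [OK], height=1
  node 24: h_left=1, h_right=1, diff=0 [OK], height=2
All nodes satisfy the balance condition.
Result: Balanced


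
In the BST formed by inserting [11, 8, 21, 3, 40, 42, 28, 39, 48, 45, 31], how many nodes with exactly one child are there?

Tree built from: [11, 8, 21, 3, 40, 42, 28, 39, 48, 45, 31]
Tree (level-order array): [11, 8, 21, 3, None, None, 40, None, None, 28, 42, None, 39, None, 48, 31, None, 45]
Rule: These are nodes with exactly 1 non-null child.
Per-node child counts:
  node 11: 2 child(ren)
  node 8: 1 child(ren)
  node 3: 0 child(ren)
  node 21: 1 child(ren)
  node 40: 2 child(ren)
  node 28: 1 child(ren)
  node 39: 1 child(ren)
  node 31: 0 child(ren)
  node 42: 1 child(ren)
  node 48: 1 child(ren)
  node 45: 0 child(ren)
Matching nodes: [8, 21, 28, 39, 42, 48]
Count of nodes with exactly one child: 6


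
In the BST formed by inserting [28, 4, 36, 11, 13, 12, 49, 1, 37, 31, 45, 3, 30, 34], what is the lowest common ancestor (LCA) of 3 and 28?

Tree insertion order: [28, 4, 36, 11, 13, 12, 49, 1, 37, 31, 45, 3, 30, 34]
Tree (level-order array): [28, 4, 36, 1, 11, 31, 49, None, 3, None, 13, 30, 34, 37, None, None, None, 12, None, None, None, None, None, None, 45]
In a BST, the LCA of p=3, q=28 is the first node v on the
root-to-leaf path with p <= v <= q (go left if both < v, right if both > v).
Walk from root:
  at 28: 3 <= 28 <= 28, this is the LCA
LCA = 28


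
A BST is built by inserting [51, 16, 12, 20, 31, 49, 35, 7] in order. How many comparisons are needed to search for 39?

Search path for 39: 51 -> 16 -> 20 -> 31 -> 49 -> 35
Found: False
Comparisons: 6


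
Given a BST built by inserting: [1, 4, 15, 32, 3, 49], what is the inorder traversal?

Tree insertion order: [1, 4, 15, 32, 3, 49]
Tree (level-order array): [1, None, 4, 3, 15, None, None, None, 32, None, 49]
Inorder traversal: [1, 3, 4, 15, 32, 49]


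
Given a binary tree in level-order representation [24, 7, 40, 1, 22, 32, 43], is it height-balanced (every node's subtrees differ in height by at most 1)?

Tree (level-order array): [24, 7, 40, 1, 22, 32, 43]
Definition: a tree is height-balanced if, at every node, |h(left) - h(right)| <= 1 (empty subtree has height -1).
Bottom-up per-node check:
  node 1: h_left=-1, h_right=-1, diff=0 [OK], height=0
  node 22: h_left=-1, h_right=-1, diff=0 [OK], height=0
  node 7: h_left=0, h_right=0, diff=0 [OK], height=1
  node 32: h_left=-1, h_right=-1, diff=0 [OK], height=0
  node 43: h_left=-1, h_right=-1, diff=0 [OK], height=0
  node 40: h_left=0, h_right=0, diff=0 [OK], height=1
  node 24: h_left=1, h_right=1, diff=0 [OK], height=2
All nodes satisfy the balance condition.
Result: Balanced


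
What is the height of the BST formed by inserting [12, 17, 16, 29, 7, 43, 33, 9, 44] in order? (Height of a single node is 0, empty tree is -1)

Insertion order: [12, 17, 16, 29, 7, 43, 33, 9, 44]
Tree (level-order array): [12, 7, 17, None, 9, 16, 29, None, None, None, None, None, 43, 33, 44]
Compute height bottom-up (empty subtree = -1):
  height(9) = 1 + max(-1, -1) = 0
  height(7) = 1 + max(-1, 0) = 1
  height(16) = 1 + max(-1, -1) = 0
  height(33) = 1 + max(-1, -1) = 0
  height(44) = 1 + max(-1, -1) = 0
  height(43) = 1 + max(0, 0) = 1
  height(29) = 1 + max(-1, 1) = 2
  height(17) = 1 + max(0, 2) = 3
  height(12) = 1 + max(1, 3) = 4
Height = 4


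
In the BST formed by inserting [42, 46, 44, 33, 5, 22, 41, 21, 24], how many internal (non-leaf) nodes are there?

Tree built from: [42, 46, 44, 33, 5, 22, 41, 21, 24]
Tree (level-order array): [42, 33, 46, 5, 41, 44, None, None, 22, None, None, None, None, 21, 24]
Rule: An internal node has at least one child.
Per-node child counts:
  node 42: 2 child(ren)
  node 33: 2 child(ren)
  node 5: 1 child(ren)
  node 22: 2 child(ren)
  node 21: 0 child(ren)
  node 24: 0 child(ren)
  node 41: 0 child(ren)
  node 46: 1 child(ren)
  node 44: 0 child(ren)
Matching nodes: [42, 33, 5, 22, 46]
Count of internal (non-leaf) nodes: 5


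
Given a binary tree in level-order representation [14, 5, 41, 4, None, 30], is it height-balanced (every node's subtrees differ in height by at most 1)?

Tree (level-order array): [14, 5, 41, 4, None, 30]
Definition: a tree is height-balanced if, at every node, |h(left) - h(right)| <= 1 (empty subtree has height -1).
Bottom-up per-node check:
  node 4: h_left=-1, h_right=-1, diff=0 [OK], height=0
  node 5: h_left=0, h_right=-1, diff=1 [OK], height=1
  node 30: h_left=-1, h_right=-1, diff=0 [OK], height=0
  node 41: h_left=0, h_right=-1, diff=1 [OK], height=1
  node 14: h_left=1, h_right=1, diff=0 [OK], height=2
All nodes satisfy the balance condition.
Result: Balanced


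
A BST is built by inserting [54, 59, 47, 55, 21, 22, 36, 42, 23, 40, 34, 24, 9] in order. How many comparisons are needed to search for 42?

Search path for 42: 54 -> 47 -> 21 -> 22 -> 36 -> 42
Found: True
Comparisons: 6


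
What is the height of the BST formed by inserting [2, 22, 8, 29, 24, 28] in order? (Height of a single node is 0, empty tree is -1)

Insertion order: [2, 22, 8, 29, 24, 28]
Tree (level-order array): [2, None, 22, 8, 29, None, None, 24, None, None, 28]
Compute height bottom-up (empty subtree = -1):
  height(8) = 1 + max(-1, -1) = 0
  height(28) = 1 + max(-1, -1) = 0
  height(24) = 1 + max(-1, 0) = 1
  height(29) = 1 + max(1, -1) = 2
  height(22) = 1 + max(0, 2) = 3
  height(2) = 1 + max(-1, 3) = 4
Height = 4


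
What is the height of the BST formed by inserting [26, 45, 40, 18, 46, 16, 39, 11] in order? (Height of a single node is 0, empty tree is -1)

Insertion order: [26, 45, 40, 18, 46, 16, 39, 11]
Tree (level-order array): [26, 18, 45, 16, None, 40, 46, 11, None, 39]
Compute height bottom-up (empty subtree = -1):
  height(11) = 1 + max(-1, -1) = 0
  height(16) = 1 + max(0, -1) = 1
  height(18) = 1 + max(1, -1) = 2
  height(39) = 1 + max(-1, -1) = 0
  height(40) = 1 + max(0, -1) = 1
  height(46) = 1 + max(-1, -1) = 0
  height(45) = 1 + max(1, 0) = 2
  height(26) = 1 + max(2, 2) = 3
Height = 3


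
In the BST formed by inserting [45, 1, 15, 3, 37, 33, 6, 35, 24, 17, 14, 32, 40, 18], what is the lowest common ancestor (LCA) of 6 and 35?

Tree insertion order: [45, 1, 15, 3, 37, 33, 6, 35, 24, 17, 14, 32, 40, 18]
Tree (level-order array): [45, 1, None, None, 15, 3, 37, None, 6, 33, 40, None, 14, 24, 35, None, None, None, None, 17, 32, None, None, None, 18]
In a BST, the LCA of p=6, q=35 is the first node v on the
root-to-leaf path with p <= v <= q (go left if both < v, right if both > v).
Walk from root:
  at 45: both 6 and 35 < 45, go left
  at 1: both 6 and 35 > 1, go right
  at 15: 6 <= 15 <= 35, this is the LCA
LCA = 15


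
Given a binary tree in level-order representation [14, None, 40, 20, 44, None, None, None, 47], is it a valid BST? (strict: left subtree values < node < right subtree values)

Level-order array: [14, None, 40, 20, 44, None, None, None, 47]
Validate using subtree bounds (lo, hi): at each node, require lo < value < hi,
then recurse left with hi=value and right with lo=value.
Preorder trace (stopping at first violation):
  at node 14 with bounds (-inf, +inf): OK
  at node 40 with bounds (14, +inf): OK
  at node 20 with bounds (14, 40): OK
  at node 44 with bounds (40, +inf): OK
  at node 47 with bounds (44, +inf): OK
No violation found at any node.
Result: Valid BST


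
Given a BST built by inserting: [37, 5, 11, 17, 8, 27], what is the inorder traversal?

Tree insertion order: [37, 5, 11, 17, 8, 27]
Tree (level-order array): [37, 5, None, None, 11, 8, 17, None, None, None, 27]
Inorder traversal: [5, 8, 11, 17, 27, 37]


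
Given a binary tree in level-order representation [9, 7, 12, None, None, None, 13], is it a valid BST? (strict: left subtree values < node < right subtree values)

Level-order array: [9, 7, 12, None, None, None, 13]
Validate using subtree bounds (lo, hi): at each node, require lo < value < hi,
then recurse left with hi=value and right with lo=value.
Preorder trace (stopping at first violation):
  at node 9 with bounds (-inf, +inf): OK
  at node 7 with bounds (-inf, 9): OK
  at node 12 with bounds (9, +inf): OK
  at node 13 with bounds (12, +inf): OK
No violation found at any node.
Result: Valid BST


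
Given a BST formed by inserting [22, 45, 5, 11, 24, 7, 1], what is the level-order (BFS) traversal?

Tree insertion order: [22, 45, 5, 11, 24, 7, 1]
Tree (level-order array): [22, 5, 45, 1, 11, 24, None, None, None, 7]
BFS from the root, enqueuing left then right child of each popped node:
  queue [22] -> pop 22, enqueue [5, 45], visited so far: [22]
  queue [5, 45] -> pop 5, enqueue [1, 11], visited so far: [22, 5]
  queue [45, 1, 11] -> pop 45, enqueue [24], visited so far: [22, 5, 45]
  queue [1, 11, 24] -> pop 1, enqueue [none], visited so far: [22, 5, 45, 1]
  queue [11, 24] -> pop 11, enqueue [7], visited so far: [22, 5, 45, 1, 11]
  queue [24, 7] -> pop 24, enqueue [none], visited so far: [22, 5, 45, 1, 11, 24]
  queue [7] -> pop 7, enqueue [none], visited so far: [22, 5, 45, 1, 11, 24, 7]
Result: [22, 5, 45, 1, 11, 24, 7]


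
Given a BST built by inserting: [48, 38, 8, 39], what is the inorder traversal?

Tree insertion order: [48, 38, 8, 39]
Tree (level-order array): [48, 38, None, 8, 39]
Inorder traversal: [8, 38, 39, 48]


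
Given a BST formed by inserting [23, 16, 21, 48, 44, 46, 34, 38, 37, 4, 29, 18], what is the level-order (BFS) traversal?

Tree insertion order: [23, 16, 21, 48, 44, 46, 34, 38, 37, 4, 29, 18]
Tree (level-order array): [23, 16, 48, 4, 21, 44, None, None, None, 18, None, 34, 46, None, None, 29, 38, None, None, None, None, 37]
BFS from the root, enqueuing left then right child of each popped node:
  queue [23] -> pop 23, enqueue [16, 48], visited so far: [23]
  queue [16, 48] -> pop 16, enqueue [4, 21], visited so far: [23, 16]
  queue [48, 4, 21] -> pop 48, enqueue [44], visited so far: [23, 16, 48]
  queue [4, 21, 44] -> pop 4, enqueue [none], visited so far: [23, 16, 48, 4]
  queue [21, 44] -> pop 21, enqueue [18], visited so far: [23, 16, 48, 4, 21]
  queue [44, 18] -> pop 44, enqueue [34, 46], visited so far: [23, 16, 48, 4, 21, 44]
  queue [18, 34, 46] -> pop 18, enqueue [none], visited so far: [23, 16, 48, 4, 21, 44, 18]
  queue [34, 46] -> pop 34, enqueue [29, 38], visited so far: [23, 16, 48, 4, 21, 44, 18, 34]
  queue [46, 29, 38] -> pop 46, enqueue [none], visited so far: [23, 16, 48, 4, 21, 44, 18, 34, 46]
  queue [29, 38] -> pop 29, enqueue [none], visited so far: [23, 16, 48, 4, 21, 44, 18, 34, 46, 29]
  queue [38] -> pop 38, enqueue [37], visited so far: [23, 16, 48, 4, 21, 44, 18, 34, 46, 29, 38]
  queue [37] -> pop 37, enqueue [none], visited so far: [23, 16, 48, 4, 21, 44, 18, 34, 46, 29, 38, 37]
Result: [23, 16, 48, 4, 21, 44, 18, 34, 46, 29, 38, 37]


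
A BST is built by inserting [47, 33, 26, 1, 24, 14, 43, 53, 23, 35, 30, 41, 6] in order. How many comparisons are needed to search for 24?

Search path for 24: 47 -> 33 -> 26 -> 1 -> 24
Found: True
Comparisons: 5


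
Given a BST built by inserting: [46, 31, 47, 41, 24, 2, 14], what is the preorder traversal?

Tree insertion order: [46, 31, 47, 41, 24, 2, 14]
Tree (level-order array): [46, 31, 47, 24, 41, None, None, 2, None, None, None, None, 14]
Preorder traversal: [46, 31, 24, 2, 14, 41, 47]


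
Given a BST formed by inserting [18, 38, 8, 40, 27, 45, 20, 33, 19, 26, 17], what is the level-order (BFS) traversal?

Tree insertion order: [18, 38, 8, 40, 27, 45, 20, 33, 19, 26, 17]
Tree (level-order array): [18, 8, 38, None, 17, 27, 40, None, None, 20, 33, None, 45, 19, 26]
BFS from the root, enqueuing left then right child of each popped node:
  queue [18] -> pop 18, enqueue [8, 38], visited so far: [18]
  queue [8, 38] -> pop 8, enqueue [17], visited so far: [18, 8]
  queue [38, 17] -> pop 38, enqueue [27, 40], visited so far: [18, 8, 38]
  queue [17, 27, 40] -> pop 17, enqueue [none], visited so far: [18, 8, 38, 17]
  queue [27, 40] -> pop 27, enqueue [20, 33], visited so far: [18, 8, 38, 17, 27]
  queue [40, 20, 33] -> pop 40, enqueue [45], visited so far: [18, 8, 38, 17, 27, 40]
  queue [20, 33, 45] -> pop 20, enqueue [19, 26], visited so far: [18, 8, 38, 17, 27, 40, 20]
  queue [33, 45, 19, 26] -> pop 33, enqueue [none], visited so far: [18, 8, 38, 17, 27, 40, 20, 33]
  queue [45, 19, 26] -> pop 45, enqueue [none], visited so far: [18, 8, 38, 17, 27, 40, 20, 33, 45]
  queue [19, 26] -> pop 19, enqueue [none], visited so far: [18, 8, 38, 17, 27, 40, 20, 33, 45, 19]
  queue [26] -> pop 26, enqueue [none], visited so far: [18, 8, 38, 17, 27, 40, 20, 33, 45, 19, 26]
Result: [18, 8, 38, 17, 27, 40, 20, 33, 45, 19, 26]


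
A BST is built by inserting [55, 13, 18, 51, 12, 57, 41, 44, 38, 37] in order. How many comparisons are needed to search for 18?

Search path for 18: 55 -> 13 -> 18
Found: True
Comparisons: 3


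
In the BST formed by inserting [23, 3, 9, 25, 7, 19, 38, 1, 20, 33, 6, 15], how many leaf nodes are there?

Tree built from: [23, 3, 9, 25, 7, 19, 38, 1, 20, 33, 6, 15]
Tree (level-order array): [23, 3, 25, 1, 9, None, 38, None, None, 7, 19, 33, None, 6, None, 15, 20]
Rule: A leaf has 0 children.
Per-node child counts:
  node 23: 2 child(ren)
  node 3: 2 child(ren)
  node 1: 0 child(ren)
  node 9: 2 child(ren)
  node 7: 1 child(ren)
  node 6: 0 child(ren)
  node 19: 2 child(ren)
  node 15: 0 child(ren)
  node 20: 0 child(ren)
  node 25: 1 child(ren)
  node 38: 1 child(ren)
  node 33: 0 child(ren)
Matching nodes: [1, 6, 15, 20, 33]
Count of leaf nodes: 5
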